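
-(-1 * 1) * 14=14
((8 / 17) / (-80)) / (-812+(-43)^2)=-1 / 176290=-0.00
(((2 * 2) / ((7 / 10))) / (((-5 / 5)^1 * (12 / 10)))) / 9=-100 / 189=-0.53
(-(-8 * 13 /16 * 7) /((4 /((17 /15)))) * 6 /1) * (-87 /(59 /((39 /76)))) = -5248971 /89680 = -58.53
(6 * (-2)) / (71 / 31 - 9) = 93 / 52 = 1.79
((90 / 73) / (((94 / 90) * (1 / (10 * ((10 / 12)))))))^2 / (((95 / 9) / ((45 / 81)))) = 1139062500 / 223663459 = 5.09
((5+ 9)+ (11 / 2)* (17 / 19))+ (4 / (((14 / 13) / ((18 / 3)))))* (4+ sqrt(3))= 156* sqrt(3) / 7+ 28745 / 266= 146.66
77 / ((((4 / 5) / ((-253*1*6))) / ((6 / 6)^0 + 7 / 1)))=-1168860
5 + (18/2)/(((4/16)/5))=185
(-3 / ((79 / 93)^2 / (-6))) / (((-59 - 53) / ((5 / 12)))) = -129735 / 1397984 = -0.09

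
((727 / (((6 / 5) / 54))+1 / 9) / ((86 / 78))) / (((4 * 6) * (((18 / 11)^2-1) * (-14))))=-115786957 / 2199708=-52.64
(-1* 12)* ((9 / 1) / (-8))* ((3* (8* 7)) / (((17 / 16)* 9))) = 4032 / 17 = 237.18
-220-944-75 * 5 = -1539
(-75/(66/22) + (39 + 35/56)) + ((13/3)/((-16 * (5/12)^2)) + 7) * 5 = 1673/40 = 41.82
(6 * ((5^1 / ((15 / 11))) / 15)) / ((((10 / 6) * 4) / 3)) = 33 / 50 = 0.66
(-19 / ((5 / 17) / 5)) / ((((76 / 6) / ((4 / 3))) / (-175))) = 5950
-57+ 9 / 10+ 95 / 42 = -5653 / 105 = -53.84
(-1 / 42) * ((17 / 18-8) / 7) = 127 / 5292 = 0.02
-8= -8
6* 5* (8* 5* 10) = 12000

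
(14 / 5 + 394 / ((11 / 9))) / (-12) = -4471 / 165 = -27.10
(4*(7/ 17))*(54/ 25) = 3.56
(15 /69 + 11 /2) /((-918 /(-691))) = 181733 /42228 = 4.30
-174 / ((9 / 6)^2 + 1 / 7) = -4872 / 67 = -72.72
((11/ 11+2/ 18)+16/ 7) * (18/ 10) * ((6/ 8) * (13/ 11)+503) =2372297/ 770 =3080.91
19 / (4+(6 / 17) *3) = 323 / 86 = 3.76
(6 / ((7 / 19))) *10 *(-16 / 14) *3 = -27360 / 49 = -558.37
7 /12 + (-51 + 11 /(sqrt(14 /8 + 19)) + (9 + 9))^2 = 1091033 /996- 1452*sqrt(83) /83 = 936.04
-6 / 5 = -1.20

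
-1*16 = -16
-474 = -474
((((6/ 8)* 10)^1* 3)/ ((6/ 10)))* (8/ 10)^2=24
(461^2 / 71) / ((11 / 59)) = 12538739 / 781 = 16054.72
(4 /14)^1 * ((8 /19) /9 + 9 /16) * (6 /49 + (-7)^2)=4012469 /469224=8.55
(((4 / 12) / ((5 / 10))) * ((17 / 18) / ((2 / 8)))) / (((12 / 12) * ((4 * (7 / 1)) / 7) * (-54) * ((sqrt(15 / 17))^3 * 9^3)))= -289 * sqrt(255) / 239148450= -0.00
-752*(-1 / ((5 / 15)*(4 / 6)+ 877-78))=6768 / 7193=0.94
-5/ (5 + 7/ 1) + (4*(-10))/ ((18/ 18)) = -485/ 12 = -40.42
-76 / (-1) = 76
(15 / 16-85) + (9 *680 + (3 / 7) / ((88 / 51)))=7436581 / 1232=6036.19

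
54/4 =27/2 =13.50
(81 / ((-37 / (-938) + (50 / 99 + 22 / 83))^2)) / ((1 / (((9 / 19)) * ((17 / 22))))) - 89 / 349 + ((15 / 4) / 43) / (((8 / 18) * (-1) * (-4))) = 31994705853548897794489 / 710483345952167687488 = 45.03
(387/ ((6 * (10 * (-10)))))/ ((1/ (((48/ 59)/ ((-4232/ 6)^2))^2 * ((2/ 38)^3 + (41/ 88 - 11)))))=119586391281/ 6581580199869034972480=0.00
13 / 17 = 0.76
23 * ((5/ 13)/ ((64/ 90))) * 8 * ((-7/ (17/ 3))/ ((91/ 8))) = -31050/ 2873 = -10.81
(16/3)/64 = 1/12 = 0.08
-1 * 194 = -194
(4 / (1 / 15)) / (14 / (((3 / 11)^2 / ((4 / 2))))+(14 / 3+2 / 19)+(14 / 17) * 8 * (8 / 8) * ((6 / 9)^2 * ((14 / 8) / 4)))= 2907 / 18532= 0.16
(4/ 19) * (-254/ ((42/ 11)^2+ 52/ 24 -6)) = -737616/ 148219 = -4.98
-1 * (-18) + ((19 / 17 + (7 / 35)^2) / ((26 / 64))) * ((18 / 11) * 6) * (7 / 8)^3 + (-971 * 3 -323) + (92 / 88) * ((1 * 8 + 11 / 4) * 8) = -188970622 / 60775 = -3109.35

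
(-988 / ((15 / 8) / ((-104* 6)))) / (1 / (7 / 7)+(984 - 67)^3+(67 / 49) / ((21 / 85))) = 130131456 / 305175761885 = 0.00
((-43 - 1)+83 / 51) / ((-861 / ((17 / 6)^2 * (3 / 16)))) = 36737 / 495936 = 0.07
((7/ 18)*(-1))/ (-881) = 7/ 15858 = 0.00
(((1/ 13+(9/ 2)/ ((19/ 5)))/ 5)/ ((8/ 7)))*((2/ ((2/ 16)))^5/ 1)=285802496/ 1235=231419.03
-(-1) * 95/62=95/62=1.53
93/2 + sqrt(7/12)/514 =sqrt(21)/3084 + 93/2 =46.50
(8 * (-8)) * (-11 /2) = 352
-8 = -8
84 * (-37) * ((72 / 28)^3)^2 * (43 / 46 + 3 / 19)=-7210931610240 / 7344659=-981792.57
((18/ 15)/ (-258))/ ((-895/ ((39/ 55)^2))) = 1521/ 582085625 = 0.00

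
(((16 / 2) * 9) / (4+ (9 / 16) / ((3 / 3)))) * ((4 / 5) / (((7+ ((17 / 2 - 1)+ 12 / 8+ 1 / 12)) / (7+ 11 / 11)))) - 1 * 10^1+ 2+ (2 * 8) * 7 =7768648 / 70445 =110.28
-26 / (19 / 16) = -416 / 19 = -21.89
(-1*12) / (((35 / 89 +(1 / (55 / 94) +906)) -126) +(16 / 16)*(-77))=-4895 / 287623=-0.02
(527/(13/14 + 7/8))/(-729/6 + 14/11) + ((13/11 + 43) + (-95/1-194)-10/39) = -28365358121/114605205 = -247.50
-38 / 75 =-0.51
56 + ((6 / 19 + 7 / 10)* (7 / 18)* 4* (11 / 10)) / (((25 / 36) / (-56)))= -999432 / 11875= -84.16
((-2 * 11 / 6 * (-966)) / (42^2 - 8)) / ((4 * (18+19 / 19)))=1771 / 66728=0.03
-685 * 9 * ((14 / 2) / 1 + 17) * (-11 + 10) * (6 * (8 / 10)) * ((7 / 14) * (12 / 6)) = 710208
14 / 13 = 1.08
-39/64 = -0.61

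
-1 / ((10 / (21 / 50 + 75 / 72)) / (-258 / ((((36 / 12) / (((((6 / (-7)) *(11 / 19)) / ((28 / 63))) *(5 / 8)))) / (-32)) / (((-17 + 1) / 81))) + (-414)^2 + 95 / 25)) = -300547374677 / 11970000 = -25108.39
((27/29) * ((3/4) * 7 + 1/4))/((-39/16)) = -792/377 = -2.10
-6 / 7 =-0.86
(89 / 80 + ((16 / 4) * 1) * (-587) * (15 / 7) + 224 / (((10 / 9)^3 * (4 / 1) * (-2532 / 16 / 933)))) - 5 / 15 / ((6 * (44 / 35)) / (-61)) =-5268.31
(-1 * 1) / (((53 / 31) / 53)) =-31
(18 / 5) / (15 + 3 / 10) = 4 / 17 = 0.24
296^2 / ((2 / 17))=744736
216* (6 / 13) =1296 / 13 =99.69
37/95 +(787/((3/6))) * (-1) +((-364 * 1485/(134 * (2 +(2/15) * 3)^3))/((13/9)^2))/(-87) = -120709957359/76787360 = -1572.00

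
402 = 402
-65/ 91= -5/ 7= -0.71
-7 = -7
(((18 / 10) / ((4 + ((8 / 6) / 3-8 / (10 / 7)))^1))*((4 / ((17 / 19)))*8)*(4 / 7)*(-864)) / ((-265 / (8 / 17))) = -340402176 / 6969235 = -48.84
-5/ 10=-1/ 2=-0.50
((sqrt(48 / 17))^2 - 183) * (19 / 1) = -58197 / 17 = -3423.35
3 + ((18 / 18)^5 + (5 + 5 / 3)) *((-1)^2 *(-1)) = -14 / 3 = -4.67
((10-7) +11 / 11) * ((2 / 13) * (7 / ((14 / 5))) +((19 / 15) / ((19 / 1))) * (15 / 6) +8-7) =242 / 39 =6.21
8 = 8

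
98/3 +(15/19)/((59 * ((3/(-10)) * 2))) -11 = 72790/3363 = 21.64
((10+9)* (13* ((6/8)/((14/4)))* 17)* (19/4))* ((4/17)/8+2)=971451/112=8673.67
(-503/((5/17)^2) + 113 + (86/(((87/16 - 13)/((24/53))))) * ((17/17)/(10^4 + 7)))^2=83678917608216700380344484/2574010396788675625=32509160.69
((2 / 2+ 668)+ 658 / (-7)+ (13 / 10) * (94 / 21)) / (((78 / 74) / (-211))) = -476117702 / 4095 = -116268.06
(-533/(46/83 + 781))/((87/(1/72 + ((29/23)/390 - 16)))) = 836358713/6675576120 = 0.13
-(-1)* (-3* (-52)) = 156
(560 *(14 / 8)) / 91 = 140 / 13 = 10.77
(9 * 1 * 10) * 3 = 270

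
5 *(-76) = -380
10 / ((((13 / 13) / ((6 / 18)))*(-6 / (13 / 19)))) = -65 / 171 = -0.38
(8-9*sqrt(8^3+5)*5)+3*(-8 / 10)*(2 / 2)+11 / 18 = 559 / 90-45*sqrt(517) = -1016.98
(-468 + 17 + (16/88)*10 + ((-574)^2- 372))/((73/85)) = 307292255/803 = 382680.27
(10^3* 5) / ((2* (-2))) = -1250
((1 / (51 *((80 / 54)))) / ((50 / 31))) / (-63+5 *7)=-279 / 952000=-0.00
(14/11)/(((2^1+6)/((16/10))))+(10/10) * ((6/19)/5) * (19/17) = 304/935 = 0.33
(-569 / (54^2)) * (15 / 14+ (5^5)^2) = -77792977285 / 40824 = -1905569.70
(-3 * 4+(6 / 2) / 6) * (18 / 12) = -17.25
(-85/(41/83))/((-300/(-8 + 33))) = 7055/492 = 14.34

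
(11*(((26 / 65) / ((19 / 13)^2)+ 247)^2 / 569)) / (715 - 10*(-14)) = 2189773805219 / 1585012872375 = 1.38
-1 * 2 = -2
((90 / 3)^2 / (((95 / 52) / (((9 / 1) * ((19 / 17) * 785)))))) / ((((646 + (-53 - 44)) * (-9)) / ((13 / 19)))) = -10613200 / 19703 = -538.66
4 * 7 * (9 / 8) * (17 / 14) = 153 / 4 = 38.25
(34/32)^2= 1.13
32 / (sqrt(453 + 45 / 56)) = 64* sqrt(355782) / 25413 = 1.50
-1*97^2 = -9409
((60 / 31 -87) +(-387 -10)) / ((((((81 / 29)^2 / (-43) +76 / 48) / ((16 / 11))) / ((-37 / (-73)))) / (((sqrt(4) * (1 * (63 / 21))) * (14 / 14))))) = -23034856624128 / 15144029945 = -1521.05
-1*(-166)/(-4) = -83/2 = -41.50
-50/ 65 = -10/ 13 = -0.77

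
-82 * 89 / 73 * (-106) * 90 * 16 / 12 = 92830560 / 73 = 1271651.51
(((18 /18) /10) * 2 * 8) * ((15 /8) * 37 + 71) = 1123 /5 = 224.60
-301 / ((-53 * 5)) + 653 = 173346 / 265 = 654.14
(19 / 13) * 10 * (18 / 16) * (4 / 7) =855 / 91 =9.40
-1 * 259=-259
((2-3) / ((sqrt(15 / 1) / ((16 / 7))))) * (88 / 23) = -1408 * sqrt(15) / 2415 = -2.26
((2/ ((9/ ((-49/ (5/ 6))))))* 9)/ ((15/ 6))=-1176/ 25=-47.04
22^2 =484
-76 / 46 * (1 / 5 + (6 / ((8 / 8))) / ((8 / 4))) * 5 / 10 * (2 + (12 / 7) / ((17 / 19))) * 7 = -141664 / 1955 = -72.46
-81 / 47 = -1.72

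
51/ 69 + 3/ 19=392/ 437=0.90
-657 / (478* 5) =-657 / 2390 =-0.27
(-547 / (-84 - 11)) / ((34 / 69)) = 37743 / 3230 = 11.69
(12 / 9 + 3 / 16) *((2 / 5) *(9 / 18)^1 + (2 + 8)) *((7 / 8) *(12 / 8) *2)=26061 / 640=40.72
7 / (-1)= -7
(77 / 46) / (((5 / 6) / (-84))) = -19404 / 115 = -168.73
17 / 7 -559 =-3896 / 7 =-556.57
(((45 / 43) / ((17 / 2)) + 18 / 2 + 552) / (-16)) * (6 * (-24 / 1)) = 3691629 / 731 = 5050.11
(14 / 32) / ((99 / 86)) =301 / 792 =0.38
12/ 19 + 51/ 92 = 2073/ 1748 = 1.19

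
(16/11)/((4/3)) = 12/11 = 1.09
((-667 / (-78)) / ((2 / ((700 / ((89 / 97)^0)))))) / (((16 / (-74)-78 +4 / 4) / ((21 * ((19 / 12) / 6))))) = -574403725 / 2674152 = -214.80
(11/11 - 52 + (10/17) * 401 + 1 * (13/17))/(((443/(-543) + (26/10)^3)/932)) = 49911745500/4834783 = 10323.47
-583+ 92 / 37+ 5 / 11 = -236084 / 407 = -580.06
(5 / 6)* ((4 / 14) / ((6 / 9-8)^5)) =-405 / 36075424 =-0.00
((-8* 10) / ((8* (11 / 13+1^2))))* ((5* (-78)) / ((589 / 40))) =84500 / 589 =143.46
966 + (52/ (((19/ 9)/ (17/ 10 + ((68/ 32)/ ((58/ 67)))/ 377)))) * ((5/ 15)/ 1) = 16483791/ 16820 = 980.01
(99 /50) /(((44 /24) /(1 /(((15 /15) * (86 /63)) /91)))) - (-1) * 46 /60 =234659 /3225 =72.76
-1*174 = -174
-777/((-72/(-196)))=-12691/6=-2115.17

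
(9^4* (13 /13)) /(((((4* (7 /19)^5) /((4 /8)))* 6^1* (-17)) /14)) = -5415228513 /326536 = -16583.86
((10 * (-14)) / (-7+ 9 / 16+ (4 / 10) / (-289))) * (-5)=-16184000 / 148867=-108.71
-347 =-347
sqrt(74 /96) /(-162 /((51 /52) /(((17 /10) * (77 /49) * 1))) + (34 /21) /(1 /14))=-35 * sqrt(111) /175808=-0.00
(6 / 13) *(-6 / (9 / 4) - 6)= -4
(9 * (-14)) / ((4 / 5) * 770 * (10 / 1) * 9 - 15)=-0.00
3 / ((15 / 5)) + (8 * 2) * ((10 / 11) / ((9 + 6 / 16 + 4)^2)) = 136179 / 125939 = 1.08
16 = 16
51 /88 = 0.58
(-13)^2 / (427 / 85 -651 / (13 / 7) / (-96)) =5975840 / 306747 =19.48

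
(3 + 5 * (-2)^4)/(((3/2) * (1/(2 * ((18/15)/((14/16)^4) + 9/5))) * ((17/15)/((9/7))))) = 138000780/285719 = 482.99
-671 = -671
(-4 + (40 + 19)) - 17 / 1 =38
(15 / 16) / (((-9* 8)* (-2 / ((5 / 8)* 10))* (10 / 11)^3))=1331 / 24576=0.05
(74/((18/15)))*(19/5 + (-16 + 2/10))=-740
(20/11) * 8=14.55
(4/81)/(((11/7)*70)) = 2/4455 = 0.00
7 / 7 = 1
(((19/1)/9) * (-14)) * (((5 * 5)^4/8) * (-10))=259765625/18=14431423.61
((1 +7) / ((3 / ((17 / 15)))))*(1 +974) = 8840 / 3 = 2946.67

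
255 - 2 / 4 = 509 / 2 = 254.50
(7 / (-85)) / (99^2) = -0.00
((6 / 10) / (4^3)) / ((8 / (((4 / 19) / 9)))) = 1 / 36480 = 0.00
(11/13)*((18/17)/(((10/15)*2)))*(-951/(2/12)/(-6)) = 639.02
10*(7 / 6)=35 / 3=11.67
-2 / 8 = -1 / 4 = -0.25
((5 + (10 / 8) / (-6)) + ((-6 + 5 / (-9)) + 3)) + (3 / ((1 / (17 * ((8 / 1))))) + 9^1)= 30113 / 72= 418.24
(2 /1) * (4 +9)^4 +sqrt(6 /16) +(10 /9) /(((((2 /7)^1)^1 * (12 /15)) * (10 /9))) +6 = sqrt(6) /4 +457059 /8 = 57132.99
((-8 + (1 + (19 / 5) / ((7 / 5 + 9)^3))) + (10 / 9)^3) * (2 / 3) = -576568349 / 153754848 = -3.75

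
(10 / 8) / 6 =5 / 24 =0.21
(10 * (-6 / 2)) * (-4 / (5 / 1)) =24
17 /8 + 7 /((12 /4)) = 107 /24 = 4.46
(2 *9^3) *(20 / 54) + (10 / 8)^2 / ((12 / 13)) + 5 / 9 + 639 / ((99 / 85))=6911845 / 6336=1090.88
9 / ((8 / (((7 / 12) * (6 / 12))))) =21 / 64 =0.33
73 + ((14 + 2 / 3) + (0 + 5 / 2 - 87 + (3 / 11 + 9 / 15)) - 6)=-647 / 330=-1.96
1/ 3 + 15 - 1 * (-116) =394/ 3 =131.33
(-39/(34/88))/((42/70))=-2860/17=-168.24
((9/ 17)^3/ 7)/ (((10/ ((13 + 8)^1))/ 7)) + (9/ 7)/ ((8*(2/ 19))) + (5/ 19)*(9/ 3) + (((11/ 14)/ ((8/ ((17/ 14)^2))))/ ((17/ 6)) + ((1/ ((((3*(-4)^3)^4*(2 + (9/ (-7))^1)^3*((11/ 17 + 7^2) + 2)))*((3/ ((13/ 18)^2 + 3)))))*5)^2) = 72106463495984474862957599435532700006061/ 26915713307285464573598694930917621760000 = 2.68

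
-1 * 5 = -5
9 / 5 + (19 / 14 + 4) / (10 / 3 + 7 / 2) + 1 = 5143 / 1435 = 3.58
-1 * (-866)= 866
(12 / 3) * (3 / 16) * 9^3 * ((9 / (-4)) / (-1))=19683 / 16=1230.19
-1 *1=-1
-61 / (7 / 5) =-305 / 7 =-43.57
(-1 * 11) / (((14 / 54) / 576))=-171072 / 7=-24438.86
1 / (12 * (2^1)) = 1 / 24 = 0.04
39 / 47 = 0.83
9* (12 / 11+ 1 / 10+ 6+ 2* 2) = 11079 / 110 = 100.72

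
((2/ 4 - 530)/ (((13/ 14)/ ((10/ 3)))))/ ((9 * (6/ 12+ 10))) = -7060/ 351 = -20.11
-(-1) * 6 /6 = 1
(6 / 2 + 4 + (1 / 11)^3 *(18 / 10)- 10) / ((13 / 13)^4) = -19956 / 6655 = -3.00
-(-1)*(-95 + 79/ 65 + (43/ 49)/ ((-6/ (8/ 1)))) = -94.95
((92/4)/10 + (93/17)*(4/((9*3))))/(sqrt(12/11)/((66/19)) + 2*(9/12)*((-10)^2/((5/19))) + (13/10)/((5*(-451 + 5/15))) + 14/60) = 29300421203819480/5371574829038936841-2689482224000*sqrt(33)/5371574829038936841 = 0.01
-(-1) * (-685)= -685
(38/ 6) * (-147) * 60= -55860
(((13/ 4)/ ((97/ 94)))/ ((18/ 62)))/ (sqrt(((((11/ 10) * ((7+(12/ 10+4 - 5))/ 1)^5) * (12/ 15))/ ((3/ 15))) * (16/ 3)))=2367625 * sqrt(66)/ 1194766848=0.02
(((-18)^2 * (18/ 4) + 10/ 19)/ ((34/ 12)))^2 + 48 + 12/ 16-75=110574557391/ 417316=264966.01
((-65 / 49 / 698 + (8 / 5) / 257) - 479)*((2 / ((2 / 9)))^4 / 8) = -138119901493779 / 351596560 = -392836.33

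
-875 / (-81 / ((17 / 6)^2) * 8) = 252875 / 23328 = 10.84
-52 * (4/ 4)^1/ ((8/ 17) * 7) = -221/ 14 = -15.79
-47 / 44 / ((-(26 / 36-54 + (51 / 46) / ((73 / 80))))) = -710217 / 34615702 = -0.02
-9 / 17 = -0.53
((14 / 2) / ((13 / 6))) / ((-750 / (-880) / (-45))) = -11088 / 65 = -170.58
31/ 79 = 0.39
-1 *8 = -8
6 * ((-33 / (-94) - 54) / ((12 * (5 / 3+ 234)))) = -15129 / 132916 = -0.11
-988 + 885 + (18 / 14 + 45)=-397 / 7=-56.71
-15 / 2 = -7.50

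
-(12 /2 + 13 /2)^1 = -12.50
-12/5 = -2.40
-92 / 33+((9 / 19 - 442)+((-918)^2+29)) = 528127546 / 627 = 842308.69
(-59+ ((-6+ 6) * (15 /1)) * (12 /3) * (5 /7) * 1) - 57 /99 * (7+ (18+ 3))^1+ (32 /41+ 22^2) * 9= 5801533 /1353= 4287.90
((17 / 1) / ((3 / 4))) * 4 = 272 / 3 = 90.67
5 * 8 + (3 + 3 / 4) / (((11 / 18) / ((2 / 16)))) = 7175 / 176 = 40.77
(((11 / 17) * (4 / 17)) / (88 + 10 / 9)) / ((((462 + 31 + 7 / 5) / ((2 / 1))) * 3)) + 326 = 7782641739 / 23873134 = 326.00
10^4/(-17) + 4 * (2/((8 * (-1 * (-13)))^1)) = -129983/221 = -588.16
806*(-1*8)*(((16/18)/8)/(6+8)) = -3224/63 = -51.17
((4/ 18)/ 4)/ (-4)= -1/ 72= -0.01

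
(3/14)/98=3/1372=0.00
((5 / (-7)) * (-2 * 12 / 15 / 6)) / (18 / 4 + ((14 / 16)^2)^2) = 0.04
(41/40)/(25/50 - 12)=-41/460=-0.09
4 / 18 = 2 / 9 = 0.22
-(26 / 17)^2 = -676 / 289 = -2.34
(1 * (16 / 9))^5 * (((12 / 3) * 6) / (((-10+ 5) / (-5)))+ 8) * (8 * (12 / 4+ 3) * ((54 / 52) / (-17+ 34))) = 268435456 / 161109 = 1666.17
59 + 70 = 129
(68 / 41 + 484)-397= 3635 / 41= 88.66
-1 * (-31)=31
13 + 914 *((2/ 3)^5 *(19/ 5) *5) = 558871/ 243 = 2299.88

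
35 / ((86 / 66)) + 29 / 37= 43982 / 1591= 27.64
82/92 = 41/46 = 0.89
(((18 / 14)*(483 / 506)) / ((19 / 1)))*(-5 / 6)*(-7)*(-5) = -1575 / 836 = -1.88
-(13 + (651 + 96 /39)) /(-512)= 1083 /832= 1.30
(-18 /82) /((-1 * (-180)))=-1 /820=-0.00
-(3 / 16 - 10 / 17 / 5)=-19 / 272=-0.07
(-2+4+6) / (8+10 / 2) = 8 / 13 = 0.62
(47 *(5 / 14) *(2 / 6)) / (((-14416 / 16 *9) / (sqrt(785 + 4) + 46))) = -5405 / 170289 - 235 *sqrt(789) / 340578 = -0.05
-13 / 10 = -1.30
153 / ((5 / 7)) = 1071 / 5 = 214.20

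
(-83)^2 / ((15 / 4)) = 27556 / 15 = 1837.07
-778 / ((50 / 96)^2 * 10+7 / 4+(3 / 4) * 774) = -896256 / 673877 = -1.33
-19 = -19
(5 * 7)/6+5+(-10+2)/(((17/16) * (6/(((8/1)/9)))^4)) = 195681899/18068994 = 10.83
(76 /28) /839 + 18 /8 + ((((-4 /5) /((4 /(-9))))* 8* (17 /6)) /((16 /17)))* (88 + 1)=113360741 /29365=3860.40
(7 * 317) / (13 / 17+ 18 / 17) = 37723 / 31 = 1216.87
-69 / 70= -0.99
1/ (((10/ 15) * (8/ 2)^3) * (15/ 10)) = 0.02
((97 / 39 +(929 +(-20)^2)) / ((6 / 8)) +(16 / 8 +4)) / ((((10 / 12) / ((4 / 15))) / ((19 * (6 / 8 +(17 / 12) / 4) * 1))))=11958.57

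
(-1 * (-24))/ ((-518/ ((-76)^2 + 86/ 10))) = -347076/ 1295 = -268.01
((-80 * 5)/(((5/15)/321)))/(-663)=128400/221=581.00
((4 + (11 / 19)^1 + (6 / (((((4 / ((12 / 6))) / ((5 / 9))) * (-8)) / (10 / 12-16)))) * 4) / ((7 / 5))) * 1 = 58885 / 4788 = 12.30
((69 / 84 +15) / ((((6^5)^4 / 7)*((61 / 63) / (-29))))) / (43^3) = -89929 / 7880934015439692890112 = -0.00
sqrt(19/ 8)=sqrt(38)/ 4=1.54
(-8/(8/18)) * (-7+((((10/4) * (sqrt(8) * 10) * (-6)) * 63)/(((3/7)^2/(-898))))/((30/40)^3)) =126 - 3942579200 * sqrt(2) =-5575648849.37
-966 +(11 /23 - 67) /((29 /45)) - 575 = -1096697 /667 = -1644.22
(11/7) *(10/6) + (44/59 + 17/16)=87767/19824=4.43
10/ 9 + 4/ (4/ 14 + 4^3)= 1.17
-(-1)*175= 175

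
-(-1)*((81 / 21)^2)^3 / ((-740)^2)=387420489 / 64424592400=0.01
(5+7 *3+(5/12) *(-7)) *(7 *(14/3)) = 13573/18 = 754.06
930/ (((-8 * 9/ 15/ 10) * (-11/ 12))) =2113.64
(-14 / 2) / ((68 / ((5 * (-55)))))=1925 / 68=28.31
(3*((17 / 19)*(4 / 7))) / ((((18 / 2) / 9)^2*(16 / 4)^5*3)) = 17 / 34048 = 0.00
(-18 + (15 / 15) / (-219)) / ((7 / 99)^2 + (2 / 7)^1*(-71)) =90172467 / 101572127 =0.89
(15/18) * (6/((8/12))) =15/2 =7.50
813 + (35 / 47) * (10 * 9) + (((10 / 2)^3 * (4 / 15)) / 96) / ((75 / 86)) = 4469009 / 5076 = 880.42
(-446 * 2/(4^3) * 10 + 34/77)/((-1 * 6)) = 85583/3696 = 23.16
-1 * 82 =-82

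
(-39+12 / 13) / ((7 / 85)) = -42075 / 91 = -462.36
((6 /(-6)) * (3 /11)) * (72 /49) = -216 /539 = -0.40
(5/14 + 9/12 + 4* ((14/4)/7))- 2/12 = 247/84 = 2.94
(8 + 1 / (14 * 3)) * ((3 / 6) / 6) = 337 / 504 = 0.67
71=71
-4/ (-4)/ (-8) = -1/ 8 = -0.12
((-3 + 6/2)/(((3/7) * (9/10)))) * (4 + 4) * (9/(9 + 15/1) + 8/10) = 0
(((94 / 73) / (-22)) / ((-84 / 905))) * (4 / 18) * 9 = 42535 / 33726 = 1.26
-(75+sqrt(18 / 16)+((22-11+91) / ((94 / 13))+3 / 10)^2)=-62413941 / 220900-3* sqrt(2) / 4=-283.60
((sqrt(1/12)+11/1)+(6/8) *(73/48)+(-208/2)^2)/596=sqrt(3)/3576+693001/38144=18.17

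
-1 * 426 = -426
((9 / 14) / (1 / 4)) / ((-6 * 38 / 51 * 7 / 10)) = -765 / 931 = -0.82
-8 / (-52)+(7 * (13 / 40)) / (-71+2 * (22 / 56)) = 31039 / 255580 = 0.12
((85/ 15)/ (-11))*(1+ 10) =-17/ 3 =-5.67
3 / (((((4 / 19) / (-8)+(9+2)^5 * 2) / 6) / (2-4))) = -0.00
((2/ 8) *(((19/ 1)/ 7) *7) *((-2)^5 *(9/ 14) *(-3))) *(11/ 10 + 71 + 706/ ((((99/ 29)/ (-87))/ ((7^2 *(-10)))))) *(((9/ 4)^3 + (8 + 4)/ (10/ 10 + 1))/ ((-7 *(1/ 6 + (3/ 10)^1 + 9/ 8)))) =-33901333233633/ 8404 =-4033952074.44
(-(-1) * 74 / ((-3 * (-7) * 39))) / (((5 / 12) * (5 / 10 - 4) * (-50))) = 296 / 238875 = 0.00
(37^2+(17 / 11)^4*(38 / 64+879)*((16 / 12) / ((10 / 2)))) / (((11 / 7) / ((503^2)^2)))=2131179152931201326989 / 19326120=110274548276177.59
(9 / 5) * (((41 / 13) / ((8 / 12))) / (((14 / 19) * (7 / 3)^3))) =567891 / 624260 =0.91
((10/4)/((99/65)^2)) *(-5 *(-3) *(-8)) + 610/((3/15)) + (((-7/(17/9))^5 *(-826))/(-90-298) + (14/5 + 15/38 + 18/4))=123137365459932631/85490740054170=1440.36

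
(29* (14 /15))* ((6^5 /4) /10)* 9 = 1183896 /25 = 47355.84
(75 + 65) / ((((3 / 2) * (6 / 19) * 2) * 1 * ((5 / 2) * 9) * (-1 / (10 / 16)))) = -665 / 162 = -4.10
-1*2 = -2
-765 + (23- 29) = -771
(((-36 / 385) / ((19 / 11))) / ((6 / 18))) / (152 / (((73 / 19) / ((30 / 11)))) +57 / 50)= -96360 / 64693727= -0.00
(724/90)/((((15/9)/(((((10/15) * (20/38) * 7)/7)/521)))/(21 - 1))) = 0.07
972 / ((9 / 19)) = 2052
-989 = -989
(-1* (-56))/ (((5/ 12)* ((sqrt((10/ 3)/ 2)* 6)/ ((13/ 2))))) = 728* sqrt(15)/ 25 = 112.78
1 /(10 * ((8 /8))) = 1 /10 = 0.10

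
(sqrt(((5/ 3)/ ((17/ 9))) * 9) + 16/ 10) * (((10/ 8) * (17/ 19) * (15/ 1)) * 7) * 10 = 35700/ 19 + 7875 * sqrt(255)/ 38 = 5188.25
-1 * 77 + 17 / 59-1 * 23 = -5883 / 59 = -99.71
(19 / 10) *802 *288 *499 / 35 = 1094941728 / 175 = 6256809.87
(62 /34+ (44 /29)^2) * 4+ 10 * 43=6383642 /14297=446.50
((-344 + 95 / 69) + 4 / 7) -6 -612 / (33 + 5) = -3341869 / 9177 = -364.16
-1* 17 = -17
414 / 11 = 37.64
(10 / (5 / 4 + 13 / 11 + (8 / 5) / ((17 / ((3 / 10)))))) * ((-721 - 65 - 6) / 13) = -148104000 / 598039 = -247.65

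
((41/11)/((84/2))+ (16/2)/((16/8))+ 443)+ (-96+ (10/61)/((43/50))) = 425689469/1211826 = 351.28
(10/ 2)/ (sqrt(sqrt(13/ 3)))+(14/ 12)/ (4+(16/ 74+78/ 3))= 259/ 6708+5 * 13^(3/ 4) * 3^(1/ 4)/ 13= 3.50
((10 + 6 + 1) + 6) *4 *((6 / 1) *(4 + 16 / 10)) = 15456 / 5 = 3091.20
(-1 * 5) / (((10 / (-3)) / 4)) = 6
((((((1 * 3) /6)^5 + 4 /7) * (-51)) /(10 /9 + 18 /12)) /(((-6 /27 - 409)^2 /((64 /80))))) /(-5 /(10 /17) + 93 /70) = 5019165 /640081106932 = 0.00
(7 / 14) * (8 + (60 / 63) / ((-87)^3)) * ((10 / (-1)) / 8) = -138285605 / 27657126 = -5.00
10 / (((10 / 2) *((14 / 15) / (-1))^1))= -15 / 7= -2.14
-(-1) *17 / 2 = 17 / 2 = 8.50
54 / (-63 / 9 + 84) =54 / 77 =0.70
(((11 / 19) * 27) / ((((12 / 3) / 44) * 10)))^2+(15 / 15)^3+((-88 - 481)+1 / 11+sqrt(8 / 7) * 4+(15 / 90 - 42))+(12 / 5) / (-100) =-1870981021 / 5956500+8 * sqrt(14) / 7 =-309.83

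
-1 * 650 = -650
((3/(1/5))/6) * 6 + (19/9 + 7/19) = 2989/171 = 17.48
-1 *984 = -984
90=90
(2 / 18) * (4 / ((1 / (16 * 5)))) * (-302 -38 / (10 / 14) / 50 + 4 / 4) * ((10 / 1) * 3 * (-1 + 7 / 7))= 0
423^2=178929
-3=-3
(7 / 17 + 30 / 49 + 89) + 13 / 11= 835719 / 9163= 91.21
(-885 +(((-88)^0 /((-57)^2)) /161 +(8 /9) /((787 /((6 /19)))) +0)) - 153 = -427314395015 /411671043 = -1038.00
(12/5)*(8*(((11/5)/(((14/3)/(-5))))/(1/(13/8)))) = -73.54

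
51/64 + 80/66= 4243/2112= 2.01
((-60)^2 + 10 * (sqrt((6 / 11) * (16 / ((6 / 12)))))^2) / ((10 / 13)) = 53976 / 11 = 4906.91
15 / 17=0.88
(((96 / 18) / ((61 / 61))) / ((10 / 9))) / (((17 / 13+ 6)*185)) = 312 / 87875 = 0.00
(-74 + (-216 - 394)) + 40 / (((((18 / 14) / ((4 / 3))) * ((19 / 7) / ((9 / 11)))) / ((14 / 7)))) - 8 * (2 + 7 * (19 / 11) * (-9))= 122612 / 627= 195.55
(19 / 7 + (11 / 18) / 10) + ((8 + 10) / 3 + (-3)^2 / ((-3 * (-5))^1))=11813 / 1260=9.38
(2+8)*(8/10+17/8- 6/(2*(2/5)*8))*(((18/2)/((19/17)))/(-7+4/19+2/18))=-218943/9136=-23.96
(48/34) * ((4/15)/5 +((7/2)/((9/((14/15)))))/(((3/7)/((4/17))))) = 69568/195075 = 0.36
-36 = -36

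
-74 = -74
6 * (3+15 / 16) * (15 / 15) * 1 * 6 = 567 / 4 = 141.75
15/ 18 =5/ 6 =0.83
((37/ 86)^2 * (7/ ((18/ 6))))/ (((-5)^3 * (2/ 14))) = -67081/ 2773500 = -0.02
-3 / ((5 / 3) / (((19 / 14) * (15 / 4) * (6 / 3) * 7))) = -513 / 4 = -128.25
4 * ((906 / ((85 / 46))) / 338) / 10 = 41676 / 71825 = 0.58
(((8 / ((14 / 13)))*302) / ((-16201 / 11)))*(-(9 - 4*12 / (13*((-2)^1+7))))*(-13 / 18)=-15460588 / 1701105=-9.09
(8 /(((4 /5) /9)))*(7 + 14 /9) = 770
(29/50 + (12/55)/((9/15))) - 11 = -5531/550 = -10.06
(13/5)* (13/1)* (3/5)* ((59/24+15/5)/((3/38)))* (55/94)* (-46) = -37738.36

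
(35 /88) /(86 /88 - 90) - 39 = -305561 /7834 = -39.00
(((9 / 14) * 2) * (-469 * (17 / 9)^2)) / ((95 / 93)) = -600253 / 285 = -2106.15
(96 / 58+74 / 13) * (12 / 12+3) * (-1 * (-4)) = 44320 / 377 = 117.56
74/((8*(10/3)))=111/40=2.78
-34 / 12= -17 / 6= -2.83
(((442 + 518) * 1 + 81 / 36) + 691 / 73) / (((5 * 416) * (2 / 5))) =283741 / 242944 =1.17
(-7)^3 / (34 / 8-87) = 1372 / 331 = 4.15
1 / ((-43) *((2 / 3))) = -3 / 86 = -0.03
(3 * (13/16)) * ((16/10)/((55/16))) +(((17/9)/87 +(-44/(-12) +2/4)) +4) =4014917/430650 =9.32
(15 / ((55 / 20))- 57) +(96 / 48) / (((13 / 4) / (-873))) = -84195 / 143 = -588.78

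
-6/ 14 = -3/ 7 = -0.43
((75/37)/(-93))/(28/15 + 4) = -375/100936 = -0.00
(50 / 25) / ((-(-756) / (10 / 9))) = 5 / 1701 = 0.00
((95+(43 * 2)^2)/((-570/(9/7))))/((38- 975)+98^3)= -22473/1250539150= -0.00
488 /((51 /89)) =43432 /51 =851.61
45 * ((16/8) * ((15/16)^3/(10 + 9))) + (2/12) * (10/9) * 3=1561435/350208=4.46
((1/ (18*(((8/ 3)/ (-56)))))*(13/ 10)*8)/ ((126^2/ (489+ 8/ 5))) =-31889/ 85050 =-0.37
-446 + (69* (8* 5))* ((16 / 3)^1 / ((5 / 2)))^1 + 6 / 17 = 92520 / 17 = 5442.35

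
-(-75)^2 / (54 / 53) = -33125 / 6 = -5520.83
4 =4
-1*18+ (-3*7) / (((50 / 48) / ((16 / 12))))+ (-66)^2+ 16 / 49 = 5281522 / 1225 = 4311.45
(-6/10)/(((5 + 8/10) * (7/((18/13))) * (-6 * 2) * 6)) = 3/10556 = 0.00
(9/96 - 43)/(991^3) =-1373/31143752672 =-0.00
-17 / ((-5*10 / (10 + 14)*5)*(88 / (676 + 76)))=19176 / 1375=13.95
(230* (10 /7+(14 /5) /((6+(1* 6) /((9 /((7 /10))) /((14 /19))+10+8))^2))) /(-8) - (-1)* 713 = 119647827281 /178628576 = 669.81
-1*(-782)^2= -611524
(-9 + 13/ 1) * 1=4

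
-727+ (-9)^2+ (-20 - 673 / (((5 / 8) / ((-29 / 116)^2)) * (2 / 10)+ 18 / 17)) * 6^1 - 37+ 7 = -55019 / 26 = -2116.12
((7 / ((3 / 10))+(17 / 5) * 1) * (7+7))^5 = 5576504300954585824 / 759375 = 7343544758458.71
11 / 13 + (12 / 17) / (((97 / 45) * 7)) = 133993 / 150059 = 0.89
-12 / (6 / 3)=-6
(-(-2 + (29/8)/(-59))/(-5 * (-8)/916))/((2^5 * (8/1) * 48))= 222817/57999360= 0.00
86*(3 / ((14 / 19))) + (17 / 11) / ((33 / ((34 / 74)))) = 32921404 / 94017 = 350.16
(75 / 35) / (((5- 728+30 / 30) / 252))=-270 / 361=-0.75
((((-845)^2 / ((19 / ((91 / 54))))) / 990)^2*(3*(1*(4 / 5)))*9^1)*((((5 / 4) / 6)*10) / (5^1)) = 168876652515025 / 4585456656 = 36828.75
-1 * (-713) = 713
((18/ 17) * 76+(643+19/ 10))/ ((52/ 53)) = 6535589/ 8840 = 739.32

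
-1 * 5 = -5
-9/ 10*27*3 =-729/ 10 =-72.90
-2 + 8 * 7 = 54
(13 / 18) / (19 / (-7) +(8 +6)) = 91 / 1422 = 0.06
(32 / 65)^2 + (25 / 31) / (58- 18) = 275077 / 1047800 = 0.26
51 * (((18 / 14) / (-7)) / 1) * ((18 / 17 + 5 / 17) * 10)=-6210 / 49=-126.73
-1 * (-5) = 5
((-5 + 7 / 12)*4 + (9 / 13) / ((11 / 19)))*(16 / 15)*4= -452224 / 6435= -70.28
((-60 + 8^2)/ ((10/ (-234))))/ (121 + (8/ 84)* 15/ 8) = -112/ 145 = -0.77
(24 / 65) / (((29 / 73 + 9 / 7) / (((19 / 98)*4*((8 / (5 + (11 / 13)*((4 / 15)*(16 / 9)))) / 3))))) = 1198368 / 14265895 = 0.08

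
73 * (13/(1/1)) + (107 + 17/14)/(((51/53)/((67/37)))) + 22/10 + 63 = 53621501/44030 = 1217.84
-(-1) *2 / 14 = 1 / 7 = 0.14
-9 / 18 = -0.50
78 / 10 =39 / 5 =7.80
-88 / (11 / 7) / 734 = -28 / 367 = -0.08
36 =36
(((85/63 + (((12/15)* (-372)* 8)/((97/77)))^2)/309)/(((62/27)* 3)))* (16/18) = 211722976843828/141952877325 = 1491.50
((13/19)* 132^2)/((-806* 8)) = -1089/589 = -1.85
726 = 726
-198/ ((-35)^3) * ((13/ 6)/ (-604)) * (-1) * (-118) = -0.00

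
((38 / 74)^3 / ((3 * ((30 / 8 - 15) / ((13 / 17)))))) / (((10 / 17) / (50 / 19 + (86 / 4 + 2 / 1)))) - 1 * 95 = -1084261258 / 11396925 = -95.14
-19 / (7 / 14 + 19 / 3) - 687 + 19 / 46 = -1300147 / 1886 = -689.37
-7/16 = -0.44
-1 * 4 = -4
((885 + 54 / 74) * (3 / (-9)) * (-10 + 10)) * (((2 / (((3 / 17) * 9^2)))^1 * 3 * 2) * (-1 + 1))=0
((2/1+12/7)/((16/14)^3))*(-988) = -157339/64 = -2458.42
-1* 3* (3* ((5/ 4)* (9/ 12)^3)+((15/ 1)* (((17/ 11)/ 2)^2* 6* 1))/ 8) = -771255/ 30976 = -24.90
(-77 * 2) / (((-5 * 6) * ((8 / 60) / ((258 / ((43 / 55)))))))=12705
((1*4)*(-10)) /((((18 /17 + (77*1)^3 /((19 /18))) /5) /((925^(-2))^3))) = -323 /437537283362440136718750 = -0.00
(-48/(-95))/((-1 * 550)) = -24/26125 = -0.00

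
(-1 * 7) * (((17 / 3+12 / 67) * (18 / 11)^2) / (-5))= 177660 / 8107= 21.91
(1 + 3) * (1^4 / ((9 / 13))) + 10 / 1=142 / 9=15.78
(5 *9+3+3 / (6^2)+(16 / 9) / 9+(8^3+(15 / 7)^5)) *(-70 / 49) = -16485145085 / 19059138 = -864.95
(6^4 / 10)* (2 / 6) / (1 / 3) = 648 / 5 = 129.60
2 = 2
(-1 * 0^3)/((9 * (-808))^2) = 0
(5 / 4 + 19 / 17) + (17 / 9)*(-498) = -191413 / 204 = -938.30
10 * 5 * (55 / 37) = 2750 / 37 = 74.32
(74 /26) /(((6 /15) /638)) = 59015 /13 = 4539.62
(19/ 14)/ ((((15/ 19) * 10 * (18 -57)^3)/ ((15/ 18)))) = -361/ 149483880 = -0.00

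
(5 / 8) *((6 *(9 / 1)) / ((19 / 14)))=945 / 38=24.87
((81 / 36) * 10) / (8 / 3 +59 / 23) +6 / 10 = 17691 / 3610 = 4.90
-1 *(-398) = 398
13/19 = 0.68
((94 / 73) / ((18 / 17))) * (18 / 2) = 799 / 73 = 10.95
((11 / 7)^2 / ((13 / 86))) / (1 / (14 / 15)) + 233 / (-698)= 14208731 / 952770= 14.91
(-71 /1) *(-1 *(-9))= -639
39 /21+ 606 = 4255 /7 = 607.86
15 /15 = 1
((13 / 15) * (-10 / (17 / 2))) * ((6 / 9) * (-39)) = 1352 / 51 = 26.51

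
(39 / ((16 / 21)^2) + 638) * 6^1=4231.10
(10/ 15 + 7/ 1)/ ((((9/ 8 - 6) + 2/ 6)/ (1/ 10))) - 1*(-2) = 998/ 545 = 1.83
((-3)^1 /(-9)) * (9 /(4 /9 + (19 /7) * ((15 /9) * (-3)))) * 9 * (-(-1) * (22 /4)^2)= -205821 /3308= -62.22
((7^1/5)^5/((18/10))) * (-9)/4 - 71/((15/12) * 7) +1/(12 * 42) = -14.84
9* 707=6363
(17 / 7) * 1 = 17 / 7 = 2.43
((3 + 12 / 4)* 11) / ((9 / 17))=374 / 3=124.67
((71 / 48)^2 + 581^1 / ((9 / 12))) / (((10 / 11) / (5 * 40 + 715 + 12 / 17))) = 102164160967 / 130560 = 782507.36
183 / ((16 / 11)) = 2013 / 16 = 125.81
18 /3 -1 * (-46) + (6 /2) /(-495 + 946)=23455 /451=52.01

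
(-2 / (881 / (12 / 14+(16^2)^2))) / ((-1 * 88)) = 229379 / 135674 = 1.69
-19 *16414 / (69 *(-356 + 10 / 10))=311866 / 24495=12.73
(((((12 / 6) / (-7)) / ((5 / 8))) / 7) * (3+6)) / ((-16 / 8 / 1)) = 72 / 245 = 0.29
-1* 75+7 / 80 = -5993 / 80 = -74.91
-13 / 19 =-0.68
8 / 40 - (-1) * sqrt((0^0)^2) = 6 / 5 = 1.20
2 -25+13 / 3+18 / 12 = -103 / 6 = -17.17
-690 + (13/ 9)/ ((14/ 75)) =-28655/ 42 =-682.26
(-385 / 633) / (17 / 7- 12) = 2695 / 42411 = 0.06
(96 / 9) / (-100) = -0.11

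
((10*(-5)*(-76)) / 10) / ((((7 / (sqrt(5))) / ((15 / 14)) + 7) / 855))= 365512500 / 6503 - 9747000*sqrt(5) / 929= 32746.09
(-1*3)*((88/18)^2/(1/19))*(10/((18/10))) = -1839200/243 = -7568.72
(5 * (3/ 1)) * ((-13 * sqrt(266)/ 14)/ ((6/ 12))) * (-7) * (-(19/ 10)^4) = -5082519 * sqrt(266)/ 2000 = -41446.69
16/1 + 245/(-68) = 12.40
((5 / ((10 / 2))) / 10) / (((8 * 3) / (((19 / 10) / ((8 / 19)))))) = 361 / 19200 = 0.02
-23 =-23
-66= -66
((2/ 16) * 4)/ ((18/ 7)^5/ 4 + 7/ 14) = 16807/ 961591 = 0.02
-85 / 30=-17 / 6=-2.83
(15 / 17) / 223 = 15 / 3791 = 0.00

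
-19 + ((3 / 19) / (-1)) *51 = -514 / 19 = -27.05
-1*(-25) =25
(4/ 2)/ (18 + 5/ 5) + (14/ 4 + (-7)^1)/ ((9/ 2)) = -115/ 171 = -0.67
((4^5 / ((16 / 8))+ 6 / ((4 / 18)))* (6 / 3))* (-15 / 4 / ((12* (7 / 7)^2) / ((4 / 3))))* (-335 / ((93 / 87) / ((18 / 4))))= 78545775 / 124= 633433.67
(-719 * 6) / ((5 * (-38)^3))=2157 / 137180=0.02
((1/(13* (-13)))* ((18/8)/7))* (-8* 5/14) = 45/8281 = 0.01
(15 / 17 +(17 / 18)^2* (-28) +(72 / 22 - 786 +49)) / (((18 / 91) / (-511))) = 533771168203 / 272646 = 1957744.36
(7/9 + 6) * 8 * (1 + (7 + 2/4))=460.89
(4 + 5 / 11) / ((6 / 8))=196 / 33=5.94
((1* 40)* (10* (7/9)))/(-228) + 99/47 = 17887/24111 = 0.74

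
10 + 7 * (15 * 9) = 955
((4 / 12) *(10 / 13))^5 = 100000 / 90224199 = 0.00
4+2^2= 8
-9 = -9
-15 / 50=-3 / 10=-0.30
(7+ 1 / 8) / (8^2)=57 / 512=0.11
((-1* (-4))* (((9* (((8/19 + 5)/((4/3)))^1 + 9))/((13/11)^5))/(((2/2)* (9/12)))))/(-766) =-959541858/2701899161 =-0.36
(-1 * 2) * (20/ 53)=-40/ 53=-0.75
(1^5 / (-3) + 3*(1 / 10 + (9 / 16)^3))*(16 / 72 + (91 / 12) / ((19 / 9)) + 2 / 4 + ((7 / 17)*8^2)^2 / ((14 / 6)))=1835817141731 / 12145213440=151.16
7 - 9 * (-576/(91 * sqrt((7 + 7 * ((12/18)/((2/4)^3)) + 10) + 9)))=14.16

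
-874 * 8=-6992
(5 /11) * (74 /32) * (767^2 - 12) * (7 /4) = 761818715 /704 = 1082128.86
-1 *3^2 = -9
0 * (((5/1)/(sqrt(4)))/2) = 0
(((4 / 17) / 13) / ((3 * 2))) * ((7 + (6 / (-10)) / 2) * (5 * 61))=4087 / 663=6.16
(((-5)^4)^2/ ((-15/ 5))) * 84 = -10937500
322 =322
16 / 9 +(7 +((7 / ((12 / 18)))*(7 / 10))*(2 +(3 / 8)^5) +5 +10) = 227272657 / 5898240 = 38.53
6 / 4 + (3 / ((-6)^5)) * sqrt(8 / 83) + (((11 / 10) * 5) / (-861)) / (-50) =129161 / 86100 -sqrt(166) / 107568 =1.50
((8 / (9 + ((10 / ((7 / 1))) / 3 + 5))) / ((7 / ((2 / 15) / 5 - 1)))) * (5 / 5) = -73 / 950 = -0.08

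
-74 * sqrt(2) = -104.65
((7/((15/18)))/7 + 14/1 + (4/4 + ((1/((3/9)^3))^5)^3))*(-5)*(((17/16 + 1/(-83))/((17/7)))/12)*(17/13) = -3005089956194676152854905/4316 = -696267367051593177213.83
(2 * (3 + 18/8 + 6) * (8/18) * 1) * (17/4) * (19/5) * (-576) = -93024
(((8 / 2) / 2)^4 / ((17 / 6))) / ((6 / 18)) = 288 / 17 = 16.94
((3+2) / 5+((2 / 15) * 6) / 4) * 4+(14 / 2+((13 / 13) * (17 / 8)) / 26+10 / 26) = 12.27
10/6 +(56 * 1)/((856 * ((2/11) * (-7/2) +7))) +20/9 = 37549/9630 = 3.90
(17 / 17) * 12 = 12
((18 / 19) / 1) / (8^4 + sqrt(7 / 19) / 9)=5971968 / 25820135417 -162 * sqrt(133) / 490582572923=0.00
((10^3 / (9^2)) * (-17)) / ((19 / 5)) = -85000 / 1539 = -55.23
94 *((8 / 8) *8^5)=3080192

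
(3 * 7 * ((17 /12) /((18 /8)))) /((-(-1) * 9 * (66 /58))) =3451 /2673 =1.29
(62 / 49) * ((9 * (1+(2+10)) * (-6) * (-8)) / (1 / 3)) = 1044576 / 49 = 21317.88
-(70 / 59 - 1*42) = 2408 / 59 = 40.81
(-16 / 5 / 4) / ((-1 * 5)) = 4 / 25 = 0.16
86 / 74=43 / 37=1.16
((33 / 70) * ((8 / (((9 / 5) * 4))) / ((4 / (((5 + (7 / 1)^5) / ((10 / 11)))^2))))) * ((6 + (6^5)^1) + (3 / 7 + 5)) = 427235858991216 / 1225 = 348763966523.44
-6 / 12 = -1 / 2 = -0.50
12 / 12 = 1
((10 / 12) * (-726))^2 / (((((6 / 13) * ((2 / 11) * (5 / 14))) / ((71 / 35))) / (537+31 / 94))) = 7508166537157 / 564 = 13312352016.24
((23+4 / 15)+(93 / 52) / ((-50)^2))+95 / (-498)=248996719 / 10790000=23.08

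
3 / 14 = 0.21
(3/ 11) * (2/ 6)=1/ 11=0.09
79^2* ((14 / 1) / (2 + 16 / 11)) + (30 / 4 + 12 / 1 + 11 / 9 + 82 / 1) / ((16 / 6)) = 25330.99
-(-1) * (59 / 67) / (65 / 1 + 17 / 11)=0.01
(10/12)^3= 125/216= 0.58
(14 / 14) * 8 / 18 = 4 / 9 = 0.44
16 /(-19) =-16 /19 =-0.84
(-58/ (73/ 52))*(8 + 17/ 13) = -28072/ 73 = -384.55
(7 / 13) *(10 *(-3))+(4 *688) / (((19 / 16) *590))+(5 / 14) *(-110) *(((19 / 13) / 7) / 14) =-640403737 / 49985390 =-12.81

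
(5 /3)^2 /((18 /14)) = 175 /81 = 2.16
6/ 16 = 3/ 8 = 0.38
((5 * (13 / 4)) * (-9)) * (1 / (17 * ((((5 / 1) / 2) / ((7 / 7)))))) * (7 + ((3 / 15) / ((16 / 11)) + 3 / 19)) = -1297413 / 51680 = -25.10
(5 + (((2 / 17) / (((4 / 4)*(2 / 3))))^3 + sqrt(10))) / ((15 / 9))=3*sqrt(10) / 5 + 73776 / 24565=4.90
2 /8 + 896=896.25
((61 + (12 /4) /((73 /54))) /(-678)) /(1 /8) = -18460 /24747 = -0.75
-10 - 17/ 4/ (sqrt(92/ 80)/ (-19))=65.30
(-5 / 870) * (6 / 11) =-1 / 319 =-0.00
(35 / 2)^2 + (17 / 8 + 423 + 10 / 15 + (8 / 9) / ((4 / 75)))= 17969 / 24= 748.71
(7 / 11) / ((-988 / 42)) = -147 / 5434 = -0.03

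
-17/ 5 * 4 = -13.60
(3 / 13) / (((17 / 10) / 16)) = 480 / 221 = 2.17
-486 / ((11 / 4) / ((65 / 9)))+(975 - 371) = -7396 / 11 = -672.36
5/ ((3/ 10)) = 16.67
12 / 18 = 2 / 3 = 0.67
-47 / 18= -2.61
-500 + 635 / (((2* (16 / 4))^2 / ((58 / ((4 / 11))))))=138565 / 128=1082.54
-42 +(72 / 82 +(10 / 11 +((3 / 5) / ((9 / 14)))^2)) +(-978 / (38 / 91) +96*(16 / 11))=-2241.76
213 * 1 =213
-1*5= -5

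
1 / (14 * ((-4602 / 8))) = -2 / 16107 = -0.00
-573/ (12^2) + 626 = 29857/ 48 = 622.02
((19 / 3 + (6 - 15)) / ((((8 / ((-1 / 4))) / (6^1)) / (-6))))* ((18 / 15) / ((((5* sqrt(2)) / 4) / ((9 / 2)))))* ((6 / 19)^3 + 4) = -4479624* sqrt(2) / 171475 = -36.95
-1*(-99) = 99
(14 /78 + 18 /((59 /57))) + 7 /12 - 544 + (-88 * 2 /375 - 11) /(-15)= -9061615157 /17257500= -525.08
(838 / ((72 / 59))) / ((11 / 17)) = 420257 / 396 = 1061.26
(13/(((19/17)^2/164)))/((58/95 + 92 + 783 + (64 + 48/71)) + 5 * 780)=218732540/620306927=0.35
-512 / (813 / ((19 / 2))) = -4864 / 813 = -5.98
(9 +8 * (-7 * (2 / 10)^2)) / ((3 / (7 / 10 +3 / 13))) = 1573 / 750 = 2.10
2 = 2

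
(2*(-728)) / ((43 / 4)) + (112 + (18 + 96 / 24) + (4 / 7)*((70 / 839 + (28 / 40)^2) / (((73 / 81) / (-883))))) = -21232768747 / 65840525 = -322.49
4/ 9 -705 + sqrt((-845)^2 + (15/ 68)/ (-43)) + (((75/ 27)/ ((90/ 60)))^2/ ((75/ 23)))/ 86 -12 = -67384451/ 94041 + sqrt(1526188441135)/ 1462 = 128.46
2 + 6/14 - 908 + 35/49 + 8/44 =-69660/77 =-904.68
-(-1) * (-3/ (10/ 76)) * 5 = -114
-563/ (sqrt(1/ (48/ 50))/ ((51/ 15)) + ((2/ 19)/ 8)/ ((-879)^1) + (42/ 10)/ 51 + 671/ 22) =-555164726390168460/ 30153817980595819 + 2224646559142500 * sqrt(6)/ 30153817980595819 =-18.23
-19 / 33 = -0.58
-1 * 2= -2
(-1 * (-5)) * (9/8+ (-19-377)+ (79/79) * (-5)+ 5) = -15795/8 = -1974.38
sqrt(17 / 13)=sqrt(221) / 13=1.14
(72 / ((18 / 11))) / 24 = 11 / 6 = 1.83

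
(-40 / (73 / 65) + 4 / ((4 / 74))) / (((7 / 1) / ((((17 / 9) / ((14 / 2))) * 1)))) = 15878 / 10731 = 1.48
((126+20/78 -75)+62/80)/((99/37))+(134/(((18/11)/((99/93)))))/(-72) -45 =-215723/8060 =-26.76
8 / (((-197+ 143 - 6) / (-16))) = 32 / 15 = 2.13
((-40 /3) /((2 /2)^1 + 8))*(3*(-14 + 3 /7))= 3800 /63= 60.32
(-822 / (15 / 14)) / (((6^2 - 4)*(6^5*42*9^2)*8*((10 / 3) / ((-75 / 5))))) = 137 / 268738560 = 0.00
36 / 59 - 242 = -14242 / 59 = -241.39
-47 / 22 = -2.14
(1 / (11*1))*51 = 51 / 11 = 4.64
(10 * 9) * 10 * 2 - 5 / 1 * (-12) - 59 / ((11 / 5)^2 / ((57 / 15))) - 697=135118 / 121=1116.68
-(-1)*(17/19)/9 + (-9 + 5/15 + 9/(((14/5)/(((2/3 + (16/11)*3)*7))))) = 104.61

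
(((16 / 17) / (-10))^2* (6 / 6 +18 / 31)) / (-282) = -1568 / 31580475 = -0.00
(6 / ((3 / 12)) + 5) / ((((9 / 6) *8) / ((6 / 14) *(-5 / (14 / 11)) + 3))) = 1247 / 392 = 3.18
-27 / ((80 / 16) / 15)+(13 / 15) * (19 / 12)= -14333 / 180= -79.63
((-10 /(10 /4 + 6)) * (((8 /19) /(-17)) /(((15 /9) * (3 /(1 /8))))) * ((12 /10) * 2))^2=2304 /753777025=0.00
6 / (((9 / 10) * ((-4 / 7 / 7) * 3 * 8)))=-245 / 72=-3.40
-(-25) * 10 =250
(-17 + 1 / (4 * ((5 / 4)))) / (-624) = 0.03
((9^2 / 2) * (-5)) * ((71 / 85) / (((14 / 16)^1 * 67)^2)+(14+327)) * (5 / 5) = -516421504449 / 7478674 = -69052.55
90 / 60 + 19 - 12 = 17 / 2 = 8.50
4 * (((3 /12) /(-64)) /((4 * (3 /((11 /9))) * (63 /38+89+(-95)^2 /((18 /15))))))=-209 /999601920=-0.00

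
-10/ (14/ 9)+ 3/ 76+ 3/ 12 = -1633/ 266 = -6.14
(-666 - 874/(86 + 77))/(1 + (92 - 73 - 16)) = -27358/163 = -167.84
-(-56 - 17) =73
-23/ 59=-0.39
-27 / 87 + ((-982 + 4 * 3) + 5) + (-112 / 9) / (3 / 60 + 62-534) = -2378053334 / 2463579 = -965.28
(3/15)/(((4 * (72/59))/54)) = 177/80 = 2.21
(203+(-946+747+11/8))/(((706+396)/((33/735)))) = 473/2159920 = 0.00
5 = 5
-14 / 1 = -14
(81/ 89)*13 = 1053/ 89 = 11.83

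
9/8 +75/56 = 69/28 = 2.46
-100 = -100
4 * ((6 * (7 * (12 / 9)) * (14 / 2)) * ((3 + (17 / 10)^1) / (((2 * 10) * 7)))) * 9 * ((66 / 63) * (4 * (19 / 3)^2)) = 79631.79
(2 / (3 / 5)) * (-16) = -160 / 3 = -53.33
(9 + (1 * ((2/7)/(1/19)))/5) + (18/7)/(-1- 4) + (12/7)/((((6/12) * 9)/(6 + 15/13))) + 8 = 1847/91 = 20.30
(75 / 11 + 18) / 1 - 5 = 218 / 11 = 19.82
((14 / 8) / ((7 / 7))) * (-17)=-119 / 4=-29.75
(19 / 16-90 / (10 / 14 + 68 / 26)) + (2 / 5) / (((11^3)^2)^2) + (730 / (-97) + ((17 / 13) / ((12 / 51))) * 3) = -533853963726213900773 / 31977070119005062480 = -16.69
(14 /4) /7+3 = 3.50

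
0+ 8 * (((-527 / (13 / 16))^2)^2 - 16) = 40440114673891200 / 28561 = 1415920824687.20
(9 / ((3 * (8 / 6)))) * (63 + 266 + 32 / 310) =459099 / 620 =740.48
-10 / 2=-5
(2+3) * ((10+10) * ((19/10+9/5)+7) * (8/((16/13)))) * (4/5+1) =12519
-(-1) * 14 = 14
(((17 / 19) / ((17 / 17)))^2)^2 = 83521 / 130321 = 0.64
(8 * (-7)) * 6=-336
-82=-82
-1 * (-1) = 1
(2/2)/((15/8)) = 8/15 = 0.53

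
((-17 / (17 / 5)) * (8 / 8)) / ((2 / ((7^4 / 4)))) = -12005 / 8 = -1500.62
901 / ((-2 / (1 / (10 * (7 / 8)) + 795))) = -25073929 / 70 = -358198.99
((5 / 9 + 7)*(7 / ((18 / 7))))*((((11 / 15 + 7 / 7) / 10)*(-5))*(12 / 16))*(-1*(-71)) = -949.21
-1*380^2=-144400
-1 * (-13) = 13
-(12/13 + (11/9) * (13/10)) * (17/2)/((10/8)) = -49963/2925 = -17.08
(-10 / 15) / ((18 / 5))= -5 / 27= -0.19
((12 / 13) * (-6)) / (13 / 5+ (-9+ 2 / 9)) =1620 / 1807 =0.90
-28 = -28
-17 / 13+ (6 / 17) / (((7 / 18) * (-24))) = -4163 / 3094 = -1.35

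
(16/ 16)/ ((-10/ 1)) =-1/ 10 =-0.10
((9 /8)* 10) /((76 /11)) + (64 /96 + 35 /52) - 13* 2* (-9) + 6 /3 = 2833205 /11856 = 238.97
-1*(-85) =85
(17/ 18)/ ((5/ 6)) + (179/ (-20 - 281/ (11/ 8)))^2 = 161701823/ 91365360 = 1.77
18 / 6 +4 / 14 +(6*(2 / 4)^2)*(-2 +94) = 989 / 7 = 141.29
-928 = -928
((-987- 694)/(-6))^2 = 2825761/36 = 78493.36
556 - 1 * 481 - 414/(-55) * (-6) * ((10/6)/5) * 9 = -60.49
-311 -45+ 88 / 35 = -12372 / 35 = -353.49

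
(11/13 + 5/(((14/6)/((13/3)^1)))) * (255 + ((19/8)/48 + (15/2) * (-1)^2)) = 46477559/17472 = 2660.12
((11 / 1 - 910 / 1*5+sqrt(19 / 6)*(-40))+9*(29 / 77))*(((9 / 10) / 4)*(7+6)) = -20430657 / 1540 - 39*sqrt(114) / 2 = -13474.86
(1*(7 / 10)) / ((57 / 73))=511 / 570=0.90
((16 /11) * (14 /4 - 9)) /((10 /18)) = -72 /5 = -14.40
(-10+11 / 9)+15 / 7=-418 / 63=-6.63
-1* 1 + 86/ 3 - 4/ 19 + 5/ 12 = 6355/ 228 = 27.87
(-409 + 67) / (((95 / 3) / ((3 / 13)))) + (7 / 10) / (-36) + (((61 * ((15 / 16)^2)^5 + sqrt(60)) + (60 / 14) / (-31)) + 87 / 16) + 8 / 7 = 2 * sqrt(15) + 1002793042976346905 / 27915500717604864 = 43.67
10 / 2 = 5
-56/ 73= -0.77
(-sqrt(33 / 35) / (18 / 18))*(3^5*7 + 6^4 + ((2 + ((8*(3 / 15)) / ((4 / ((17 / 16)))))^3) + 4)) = -192196913*sqrt(1155) / 2240000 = -2916.01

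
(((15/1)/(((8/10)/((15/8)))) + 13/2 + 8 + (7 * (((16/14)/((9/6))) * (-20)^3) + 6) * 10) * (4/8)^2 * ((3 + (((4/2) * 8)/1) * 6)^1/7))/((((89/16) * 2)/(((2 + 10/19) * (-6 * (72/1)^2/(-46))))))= -63047774205504/272251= -231579587.24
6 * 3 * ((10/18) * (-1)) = -10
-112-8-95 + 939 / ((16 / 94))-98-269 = 39477 / 8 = 4934.62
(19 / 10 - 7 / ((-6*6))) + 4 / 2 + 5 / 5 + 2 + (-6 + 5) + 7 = 2357 / 180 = 13.09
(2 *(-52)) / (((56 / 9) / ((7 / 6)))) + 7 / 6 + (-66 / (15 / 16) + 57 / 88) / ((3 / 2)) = -42791 / 660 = -64.83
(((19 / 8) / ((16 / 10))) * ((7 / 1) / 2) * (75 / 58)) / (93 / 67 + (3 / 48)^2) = 26733 / 5539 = 4.83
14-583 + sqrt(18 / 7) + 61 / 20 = -11319 / 20 + 3*sqrt(14) / 7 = -564.35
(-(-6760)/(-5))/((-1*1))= 1352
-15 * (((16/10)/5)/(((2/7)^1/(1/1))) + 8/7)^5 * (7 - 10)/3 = 29214414332928/32826171875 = 889.97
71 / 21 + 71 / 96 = 923 / 224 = 4.12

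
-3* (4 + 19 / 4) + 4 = -89 / 4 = -22.25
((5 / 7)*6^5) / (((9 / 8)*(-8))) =-4320 / 7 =-617.14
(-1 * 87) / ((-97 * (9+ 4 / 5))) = 435 / 4753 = 0.09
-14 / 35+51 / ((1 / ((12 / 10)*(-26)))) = -7958 / 5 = -1591.60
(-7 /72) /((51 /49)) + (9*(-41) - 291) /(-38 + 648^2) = -4306987 /45345528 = -0.09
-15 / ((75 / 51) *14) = -51 / 70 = -0.73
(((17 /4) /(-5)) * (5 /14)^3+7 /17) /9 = 69607 /1679328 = 0.04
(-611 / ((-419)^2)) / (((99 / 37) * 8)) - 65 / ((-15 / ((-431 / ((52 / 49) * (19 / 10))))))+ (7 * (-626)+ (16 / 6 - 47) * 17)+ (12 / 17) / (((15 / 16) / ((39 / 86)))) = -58530372923440631 / 9655932246840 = -6061.60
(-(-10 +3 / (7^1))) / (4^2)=67 / 112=0.60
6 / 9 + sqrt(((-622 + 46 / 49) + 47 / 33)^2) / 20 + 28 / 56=346561 / 10780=32.15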